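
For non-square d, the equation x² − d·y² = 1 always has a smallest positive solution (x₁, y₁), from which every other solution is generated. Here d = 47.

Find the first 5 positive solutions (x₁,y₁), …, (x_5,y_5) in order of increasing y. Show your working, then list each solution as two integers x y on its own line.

48 7
4607 672
442224 64505
42448897 6191808
4074651888 594349063

[6; 1,5,1,12] for √47; ℓ=4 ⇒ convergent index 3
a_0=6:  p_0=6·1+0=6,  q_0=6·0+1=1
…
a_2=5:  p_2=5·7+6=41,  q_2=5·1+1=6
a_3=1:  p_3=1·41+7=48,  q_3=1·6+1=7
fundamental: x₁=48, y₁=7  (since 2304 − 47·49 = 1)
k=2:  x_2 = 48·48+47·7·7 = 4607,  y_2 = 48·7+7·48 = 672
k=3:  x_3 = 48·4607+47·7·672 = 442224,  y_3 = 48·672+7·4607 = 64505
k=4:  x_4 = 48·442224+47·7·64505 = 42448897,  y_4 = 48·64505+7·442224 = 6191808
k=5:  x_5 = 48·42448897+47·7·6191808 = 4074651888,  y_5 = 48·6191808+7·42448897 = 594349063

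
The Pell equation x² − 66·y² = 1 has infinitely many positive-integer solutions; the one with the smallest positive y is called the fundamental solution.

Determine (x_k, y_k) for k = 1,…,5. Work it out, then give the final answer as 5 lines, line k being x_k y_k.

d=66: √d = [8; 8,16] (ℓ=2, even), read p_1/q_1
a_0=8:  p_0=8·1+0=8,  q_0=8·0+1=1
a_1=8:  p_1=8·8+1=65,  q_1=8·1+0=8
→ (65, 8).  Check: 65²=4225, 66·8²=4224, difference 1.
n=2: (65,8)∘(65,8) = (65·65+66·8·8, 65·8+8·65) = (8449,1040)
n=3: (8449,1040)∘(65,8) = (65·8449+66·8·1040, 65·1040+8·8449) = (1098305,135192)
n=4: (1098305,135192)∘(65,8) = (65·1098305+66·8·135192, 65·135192+8·1098305) = (142771201,17573920)
n=5: (142771201,17573920)∘(65,8) = (65·142771201+66·8·17573920, 65·17573920+8·142771201) = (18559157825,2284474408)

65 8
8449 1040
1098305 135192
142771201 17573920
18559157825 2284474408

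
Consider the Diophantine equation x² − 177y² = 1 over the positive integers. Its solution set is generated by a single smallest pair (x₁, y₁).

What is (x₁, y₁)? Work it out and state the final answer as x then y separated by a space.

[13; 3,3,2,8,2,3,3,26] for √177; ℓ=8 ⇒ convergent index 7
step 0: (13, 1)  from 13·(1,0) + (0,1)
…
step 2: (133, 10)  from 3·(40,3) + (13,1)
…
step 4: (2581, 194)  from 8·(306,23) + (133,10)
step 5: (5468, 411)  from 2·(2581,194) + (306,23)
step 6: (18985, 1427)  from 3·(5468,411) + (2581,194)
step 7: (62423, 4692)  from 3·(18985,1427) + (5468,411)
fundamental: x₁=62423, y₁=4692  (since 3896630929 − 177·22014864 = 1)

62423 4692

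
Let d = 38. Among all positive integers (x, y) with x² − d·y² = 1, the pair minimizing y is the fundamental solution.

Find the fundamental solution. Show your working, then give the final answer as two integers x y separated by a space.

√38 → a₀=6, period (6,12); ℓ=2 even so k=1
a_0=6:  p_0=6·1+0=6,  q_0=6·0+1=1
a_1=6:  p_1=6·6+1=37,  q_1=6·1+0=6
fundamental: x₁=37, y₁=6  (since 1369 − 38·36 = 1)

37 6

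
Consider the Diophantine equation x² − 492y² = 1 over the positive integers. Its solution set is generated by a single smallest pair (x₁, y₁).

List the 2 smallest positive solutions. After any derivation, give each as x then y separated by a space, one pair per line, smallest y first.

d=492: √d = [22; 5,1,1,10,1,1,5,44] (ℓ=8, even), read p_7/q_7
k=0  a_k=22  p_k/q_k = 22/1
k=1  a_k=5  p_k/q_k = 111/5
…
k=5  a_k=1  p_k/q_k = 2817/127
k=6  a_k=1  p_k/q_k = 5390/243
k=7  a_k=5  p_k/q_k = 29767/1342
→ (29767, 1342).  Check: 29767²=886074289, 492·1342²=886074288, difference 1.
(x_2, y_2) = (29767·29767 + 492·1342·1342, 29767·1342 + 1342·29767) = (1772148577, 79894628)

29767 1342
1772148577 79894628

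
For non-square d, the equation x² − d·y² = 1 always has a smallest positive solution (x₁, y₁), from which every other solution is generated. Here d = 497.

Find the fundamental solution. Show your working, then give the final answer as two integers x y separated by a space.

√497 = [22; 3,2,2,5,6,5,2,2,3,44, …], period ℓ=10 (even) → k=9
step 0: (22, 1)  from 22·(1,0) + (0,1)
…
step 6: (65476, 2937)  from 5·(12685,569) + (2051,92)
…
step 8: (352750, 15823)  from 2·(143637,6443) + (65476,2937)
step 9: (1201887, 53912)  from 3·(352750,15823) + (143637,6443)
→ (1201887, 53912).  Check: 1201887²=1444532360769, 497·53912²=1444532360768, difference 1.

1201887 53912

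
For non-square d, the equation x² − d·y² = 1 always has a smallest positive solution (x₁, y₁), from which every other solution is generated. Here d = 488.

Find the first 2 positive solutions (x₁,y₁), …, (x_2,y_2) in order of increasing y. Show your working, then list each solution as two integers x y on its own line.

243 11
118097 5346

[22; 11,44] for √488; ℓ=2 ⇒ convergent index 1
step 0: (22, 1)  from 22·(1,0) + (0,1)
step 1: (243, 11)  from 11·(22,1) + (1,0)
→ (243, 11).  Check: 243²=59049, 488·11²=59048, difference 1.
k=2:  x_2 = 243·243+488·11·11 = 118097,  y_2 = 243·11+11·243 = 5346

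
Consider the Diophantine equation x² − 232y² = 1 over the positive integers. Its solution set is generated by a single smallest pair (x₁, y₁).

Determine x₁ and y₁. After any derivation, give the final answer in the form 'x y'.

[15; 4,3,7,3,4,30] for √232; ℓ=6 ⇒ convergent index 5
i=0: a=15 ⇒ p=15, q=1
i=1: a=4 ⇒ p=61, q=4
…
i=3: a=7 ⇒ p=1447, q=95
i=4: a=3 ⇒ p=4539, q=298
i=5: a=4 ⇒ p=19603, q=1287
(x₁, y₁) = (19603, 1287);  19603² − 232·1287² = 1 ✓

19603 1287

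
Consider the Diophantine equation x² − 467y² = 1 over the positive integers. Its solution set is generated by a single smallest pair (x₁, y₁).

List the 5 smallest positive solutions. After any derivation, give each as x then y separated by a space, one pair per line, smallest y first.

1625626 75225
5285319783751 244575431700
17183906517558380626 795176361465413175
55869210433019434807260001 2585318735566902940613400
181644882158758119549456134390626 8405522709648569143113732563625

√467 → a₀=21, period (1,1,1,1,3,…,1,1,42); ℓ=14 even so k=13
k=0  a_k=21  p_k/q_k = 21/1
k=1  a_k=1  p_k/q_k = 22/1
…
k=3  a_k=1  p_k/q_k = 65/3
k=4  a_k=1  p_k/q_k = 108/5
k=5  a_k=3  p_k/q_k = 389/18
k=6  a_k=3  p_k/q_k = 1275/59
…
k=9  a_k=3  p_k/q_k = 275465/12747
…
k=12  a_k=1  p_k/q_k = 991929/45901
k=13  a_k=1  p_k/q_k = 1625626/75225
→ (1625626, 75225).  Check: 1625626²=2642659891876, 467·75225²=2642659891875, difference 1.
(x_2, y_2) = (1625626·1625626 + 467·75225·75225, 1625626·75225 + 75225·1625626) = (5285319783751, 244575431700)
(x_3, y_3) = (1625626·5285319783751 + 467·75225·244575431700, 1625626·244575431700 + 75225·5285319783751) = (17183906517558380626, 795176361465413175)
(x_4, y_4) = (1625626·17183906517558380626 + 467·75225·795176361465413175, 1625626·795176361465413175 + 75225·17183906517558380626) = (55869210433019434807260001, 2585318735566902940613400)
(x_5, y_5) = (1625626·55869210433019434807260001 + 467·75225·2585318735566902940613400, 1625626·2585318735566902940613400 + 75225·55869210433019434807260001) = (181644882158758119549456134390626, 8405522709648569143113732563625)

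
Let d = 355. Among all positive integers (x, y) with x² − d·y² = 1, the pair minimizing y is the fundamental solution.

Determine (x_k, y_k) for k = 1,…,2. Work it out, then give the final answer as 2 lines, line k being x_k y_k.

954809 50676
1823320452961 96771801768

[18; 1,5,3,3,1,6,1,3,3,5,1,36] for √355; ℓ=12 ⇒ convergent index 11
k=0  a_k=18  p_k/q_k = 18/1
k=1  a_k=1  p_k/q_k = 19/1
k=2  a_k=5  p_k/q_k = 113/6
k=3  a_k=3  p_k/q_k = 358/19
k=4  a_k=3  p_k/q_k = 1187/63
k=5  a_k=1  p_k/q_k = 1545/82
k=6  a_k=6  p_k/q_k = 10457/555
k=7  a_k=1  p_k/q_k = 12002/637
k=8  a_k=3  p_k/q_k = 46463/2466
k=9  a_k=3  p_k/q_k = 151391/8035
k=10  a_k=5  p_k/q_k = 803418/42641
k=11  a_k=1  p_k/q_k = 954809/50676
(x₁, y₁) = (954809, 50676);  954809² − 355·50676² = 1 ✓
(x_2, y_2) = (954809·954809 + 355·50676·50676, 954809·50676 + 50676·954809) = (1823320452961, 96771801768)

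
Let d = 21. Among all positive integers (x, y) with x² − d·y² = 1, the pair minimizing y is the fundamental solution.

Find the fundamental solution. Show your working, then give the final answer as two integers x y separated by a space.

55 12

[4; 1,1,2,1,1,8] for √21; ℓ=6 ⇒ convergent index 5
i=0: a=4 ⇒ p=4, q=1
…
i=2: a=1 ⇒ p=9, q=2
i=3: a=2 ⇒ p=23, q=5
i=4: a=1 ⇒ p=32, q=7
i=5: a=1 ⇒ p=55, q=12
fundamental: x₁=55, y₁=12  (since 3025 − 21·144 = 1)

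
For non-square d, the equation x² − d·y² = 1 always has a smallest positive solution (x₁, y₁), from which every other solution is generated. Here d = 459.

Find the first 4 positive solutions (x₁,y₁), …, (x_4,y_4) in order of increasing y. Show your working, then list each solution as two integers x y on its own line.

√459 → a₀=21, period (2,2,1,4,21,4,1,2,2,42); ℓ=10 even so k=9
k=0  a_k=21  p_k/q_k = 21/1
k=1  a_k=2  p_k/q_k = 43/2
k=2  a_k=2  p_k/q_k = 107/5
k=3  a_k=1  p_k/q_k = 150/7
…
k=8  a_k=2  p_k/q_k = 212079/9899
k=9  a_k=2  p_k/q_k = 499850/23331
→ (499850, 23331).  Check: 499850²=249850022500, 459·23331²=249850022499, difference 1.
(x_2, y_2) = (499850·499850 + 459·23331·23331, 499850·23331 + 23331·499850) = (499700044999, 23324000700)
(x_3, y_3) = (499850·499700044999 + 459·23331·23324000700, 499850·23324000700 + 23331·499700044999) = (499550134985000450, 23317003499766669)
(x_4, y_4) = (499850·499550134985000450 + 459·23331·23317003499766669, 499850·23317003499766669 + 23331·499550134985000450) = (499400269944005249820001, 23310008398693414998600)

499850 23331
499700044999 23324000700
499550134985000450 23317003499766669
499400269944005249820001 23310008398693414998600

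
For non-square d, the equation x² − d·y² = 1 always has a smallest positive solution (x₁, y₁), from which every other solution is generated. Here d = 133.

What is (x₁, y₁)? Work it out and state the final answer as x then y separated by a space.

√133 → a₀=11, period (1,1,7,5,1,…,1,1,22); ℓ=16 even so k=15
k=0  a_k=11  p_k/q_k = 11/1
k=1  a_k=1  p_k/q_k = 12/1
k=2  a_k=1  p_k/q_k = 23/2
k=3  a_k=7  p_k/q_k = 173/15
k=4  a_k=5  p_k/q_k = 888/77
k=5  a_k=1  p_k/q_k = 1061/92
k=6  a_k=1  p_k/q_k = 1949/169
k=7  a_k=1  p_k/q_k = 3010/261
k=8  a_k=2  p_k/q_k = 7969/691
…
k=11  a_k=1  p_k/q_k = 29927/2595
k=12  a_k=5  p_k/q_k = 168583/14618
…
k=14  a_k=1  p_k/q_k = 1378591/119539
k=15  a_k=1  p_k/q_k = 2588599/224460
(x₁, y₁) = (2588599, 224460);  2588599² − 133·224460² = 1 ✓

2588599 224460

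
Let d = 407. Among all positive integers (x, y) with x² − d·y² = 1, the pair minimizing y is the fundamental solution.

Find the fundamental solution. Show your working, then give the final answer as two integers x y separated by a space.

2663 132

[20; 5,1,2,1,5,40] for √407; ℓ=6 ⇒ convergent index 5
step 0: (20, 1)  from 20·(1,0) + (0,1)
step 1: (101, 5)  from 5·(20,1) + (1,0)
…
step 4: (464, 23)  from 1·(343,17) + (121,6)
step 5: (2663, 132)  from 5·(464,23) + (343,17)
fundamental: x₁=2663, y₁=132  (since 7091569 − 407·17424 = 1)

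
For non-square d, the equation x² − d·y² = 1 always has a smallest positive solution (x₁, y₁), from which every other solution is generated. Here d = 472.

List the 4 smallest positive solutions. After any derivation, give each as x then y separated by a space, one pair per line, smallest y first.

√472 = [21; 1,2,1,1,1,…,2,1,42, …], period ℓ=14 (even) → k=13
k=0  a_k=21  p_k/q_k = 21/1
…
k=12  a_k=2  p_k/q_k = 222687/10250
k=13  a_k=1  p_k/q_k = 306917/14127
(x₁, y₁) = (306917, 14127);  306917² − 472·14127² = 1 ✓
(306917+14127√472)^2 = 188396089777 + 8671632918√472
(306917+14127√472)^3 = 115643925371868101 + 5322943120573485√472
(306917+14127√472)^4 = 70986173286526887819457 + 3267403467465432958572√472

306917 14127
188396089777 8671632918
115643925371868101 5322943120573485
70986173286526887819457 3267403467465432958572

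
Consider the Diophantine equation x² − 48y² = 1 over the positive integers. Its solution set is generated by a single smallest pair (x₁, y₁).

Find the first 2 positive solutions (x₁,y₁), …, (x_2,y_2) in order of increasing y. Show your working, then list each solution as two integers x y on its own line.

√48 → a₀=6, period (1,12); ℓ=2 even so k=1
a_0=6:  p_0=6·1+0=6,  q_0=6·0+1=1
a_1=1:  p_1=1·6+1=7,  q_1=1·1+0=1
→ (7, 1).  Check: 7²=49, 48·1²=48, difference 1.
k=2:  x_2 = 7·7+48·1·1 = 97,  y_2 = 7·1+1·7 = 14

7 1
97 14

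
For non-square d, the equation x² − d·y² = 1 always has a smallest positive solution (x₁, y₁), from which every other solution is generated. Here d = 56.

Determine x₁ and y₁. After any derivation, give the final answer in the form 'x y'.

15 2

[7; 2,14] for √56; ℓ=2 ⇒ convergent index 1
k=0  a_k=7  p_k/q_k = 7/1
k=1  a_k=2  p_k/q_k = 15/2
→ (15, 2).  Check: 15²=225, 56·2²=224, difference 1.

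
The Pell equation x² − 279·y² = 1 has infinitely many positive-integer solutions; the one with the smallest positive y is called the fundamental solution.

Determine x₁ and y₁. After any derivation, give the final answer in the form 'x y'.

1520 91

d=279: √d = [16; 1,2,2,1,2,2,1,32] (ℓ=8, even), read p_7/q_7
i=0: a=16 ⇒ p=16, q=1
i=1: a=1 ⇒ p=17, q=1
…
i=6: a=2 ⇒ p=1069, q=64
i=7: a=1 ⇒ p=1520, q=91
(x₁, y₁) = (1520, 91);  1520² − 279·91² = 1 ✓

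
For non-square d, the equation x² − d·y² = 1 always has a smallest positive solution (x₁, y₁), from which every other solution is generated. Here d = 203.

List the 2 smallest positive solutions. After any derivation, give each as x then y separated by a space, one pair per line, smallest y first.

√203 → a₀=14, period (4,28); ℓ=2 even so k=1
step 0: (14, 1)  from 14·(1,0) + (0,1)
step 1: (57, 4)  from 4·(14,1) + (1,0)
fundamental: x₁=57, y₁=4  (since 3249 − 203·16 = 1)
(x_2, y_2) = (57·57 + 203·4·4, 57·4 + 4·57) = (6497, 456)

57 4
6497 456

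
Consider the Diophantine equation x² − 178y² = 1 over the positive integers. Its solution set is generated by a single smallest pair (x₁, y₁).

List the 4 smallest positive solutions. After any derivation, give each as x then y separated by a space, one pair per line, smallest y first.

√178 → a₀=13, period (2,1,12,1,2,26); ℓ=6 even so k=5
i=0: a=13 ⇒ p=13, q=1
…
i=4: a=1 ⇒ p=547, q=41
i=5: a=2 ⇒ p=1601, q=120
→ (1601, 120).  Check: 1601²=2563201, 178·120²=2563200, difference 1.
k=2:  x_2 = 1601·1601+178·120·120 = 5126401,  y_2 = 1601·120+120·1601 = 384240
k=3:  x_3 = 1601·5126401+178·120·384240 = 16414734401,  y_3 = 1601·384240+120·5126401 = 1230336360
k=4:  x_4 = 1601·16414734401+178·120·1230336360 = 52559974425601,  y_4 = 1601·1230336360+120·16414734401 = 3939536640480

1601 120
5126401 384240
16414734401 1230336360
52559974425601 3939536640480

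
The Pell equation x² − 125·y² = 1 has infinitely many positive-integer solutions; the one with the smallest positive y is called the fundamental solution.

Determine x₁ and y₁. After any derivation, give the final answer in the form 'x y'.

√125 = [11; 5,1,1,5,22, …], period ℓ=5 (odd) → k=9
k=0  a_k=11  p_k/q_k = 11/1
…
k=3  a_k=1  p_k/q_k = 123/11
…
k=5  a_k=22  p_k/q_k = 15127/1353
…
k=8  a_k=1  p_k/q_k = 167761/15005
k=9  a_k=5  p_k/q_k = 930249/83204
fundamental: x₁=930249, y₁=83204  (since 865363202001 − 125·6922905616 = 1)

930249 83204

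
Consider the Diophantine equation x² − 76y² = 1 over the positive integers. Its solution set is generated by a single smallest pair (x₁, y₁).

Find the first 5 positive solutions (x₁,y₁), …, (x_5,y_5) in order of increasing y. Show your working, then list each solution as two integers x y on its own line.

57799 6630
6681448801 766414740
772362118440199 88596011107890
89283516160768675201 10241521691283453480
10320995900380175197444999 1183899424380388644273150

√76 → a₀=8, period (1,2,1,1,5,4,5,1,1,2,1,16); ℓ=12 even so k=11
i=0: a=8 ⇒ p=8, q=1
i=1: a=1 ⇒ p=9, q=1
i=2: a=2 ⇒ p=26, q=3
…
i=4: a=1 ⇒ p=61, q=7
…
i=6: a=4 ⇒ p=1421, q=163
i=7: a=5 ⇒ p=7445, q=854
i=8: a=1 ⇒ p=8866, q=1017
…
i=10: a=2 ⇒ p=41488, q=4759
i=11: a=1 ⇒ p=57799, q=6630
→ (57799, 6630).  Check: 57799²=3340724401, 76·6630²=3340724400, difference 1.
k=2:  x_2 = 57799·57799+76·6630·6630 = 6681448801,  y_2 = 57799·6630+6630·57799 = 766414740
k=3:  x_3 = 57799·6681448801+76·6630·766414740 = 772362118440199,  y_3 = 57799·766414740+6630·6681448801 = 88596011107890
k=4:  x_4 = 57799·772362118440199+76·6630·88596011107890 = 89283516160768675201,  y_4 = 57799·88596011107890+6630·772362118440199 = 10241521691283453480
k=5:  x_5 = 57799·89283516160768675201+76·6630·10241521691283453480 = 10320995900380175197444999,  y_5 = 57799·10241521691283453480+6630·89283516160768675201 = 1183899424380388644273150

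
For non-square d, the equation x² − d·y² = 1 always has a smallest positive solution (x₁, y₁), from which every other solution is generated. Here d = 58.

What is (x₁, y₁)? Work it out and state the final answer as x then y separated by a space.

d=58: √d = [7; 1,1,1,1,1,1,14] (ℓ=7, odd), read p_13/q_13
step 0: (7, 1)  from 7·(1,0) + (0,1)
…
step 3: (23, 3)  from 1·(15,2) + (8,1)
step 4: (38, 5)  from 1·(23,3) + (15,2)
…
step 7: (1447, 190)  from 14·(99,13) + (61,8)
step 8: (1546, 203)  from 1·(1447,190) + (99,13)
…
step 11: (7532, 989)  from 1·(4539,596) + (2993,393)
step 12: (12071, 1585)  from 1·(7532,989) + (4539,596)
step 13: (19603, 2574)  from 1·(12071,1585) + (7532,989)
(x₁, y₁) = (19603, 2574);  19603² − 58·2574² = 1 ✓

19603 2574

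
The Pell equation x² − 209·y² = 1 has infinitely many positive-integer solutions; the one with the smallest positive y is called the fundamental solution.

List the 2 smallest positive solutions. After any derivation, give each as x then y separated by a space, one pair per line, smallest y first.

[14; 2,5,3,2,3,5,2,28] for √209; ℓ=8 ⇒ convergent index 7
step 0: (14, 1)  from 14·(1,0) + (0,1)
step 1: (29, 2)  from 2·(14,1) + (1,0)
step 2: (159, 11)  from 5·(29,2) + (14,1)
…
step 4: (1171, 81)  from 2·(506,35) + (159,11)
step 5: (4019, 278)  from 3·(1171,81) + (506,35)
step 6: (21266, 1471)  from 5·(4019,278) + (1171,81)
step 7: (46551, 3220)  from 2·(21266,1471) + (4019,278)
→ (46551, 3220).  Check: 46551²=2166995601, 209·3220²=2166995600, difference 1.
k=2:  x_2 = 46551·46551+209·3220·3220 = 4333991201,  y_2 = 46551·3220+3220·46551 = 299788440

46551 3220
4333991201 299788440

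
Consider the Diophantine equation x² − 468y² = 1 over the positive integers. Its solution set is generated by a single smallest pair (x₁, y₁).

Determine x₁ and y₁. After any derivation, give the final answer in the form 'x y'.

649 30

[21; 1,1,1,2,1,1,1,42] for √468; ℓ=8 ⇒ convergent index 7
step 0: (21, 1)  from 21·(1,0) + (0,1)
step 1: (22, 1)  from 1·(21,1) + (1,0)
step 2: (43, 2)  from 1·(22,1) + (21,1)
step 3: (65, 3)  from 1·(43,2) + (22,1)
…
step 6: (411, 19)  from 1·(238,11) + (173,8)
step 7: (649, 30)  from 1·(411,19) + (238,11)
(x₁, y₁) = (649, 30);  649² − 468·30² = 1 ✓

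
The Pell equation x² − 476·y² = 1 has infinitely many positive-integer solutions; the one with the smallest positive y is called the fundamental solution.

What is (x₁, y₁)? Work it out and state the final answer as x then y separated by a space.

[21; 1,4,2,10,2,4,1,42] for √476; ℓ=8 ⇒ convergent index 7
a_0=21:  p_0=21·1+0=21,  q_0=21·0+1=1
a_1=1:  p_1=1·21+1=22,  q_1=1·1+0=1
a_2=4:  p_2=4·22+21=109,  q_2=4·1+1=5
a_3=2:  p_3=2·109+22=240,  q_3=2·5+1=11
a_4=10:  p_4=10·240+109=2509,  q_4=10·11+5=115
…
a_6=4:  p_6=4·5258+2509=23541,  q_6=4·241+115=1079
a_7=1:  p_7=1·23541+5258=28799,  q_7=1·1079+241=1320
→ (28799, 1320).  Check: 28799²=829382401, 476·1320²=829382400, difference 1.

28799 1320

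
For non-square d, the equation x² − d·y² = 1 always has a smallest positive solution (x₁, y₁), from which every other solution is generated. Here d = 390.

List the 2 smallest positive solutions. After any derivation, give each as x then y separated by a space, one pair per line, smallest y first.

[19; 1,2,1,38] for √390; ℓ=4 ⇒ convergent index 3
a_0=19:  p_0=19·1+0=19,  q_0=19·0+1=1
a_1=1:  p_1=1·19+1=20,  q_1=1·1+0=1
a_2=2:  p_2=2·20+19=59,  q_2=2·1+1=3
a_3=1:  p_3=1·59+20=79,  q_3=1·3+1=4
(x₁, y₁) = (79, 4);  79² − 390·4² = 1 ✓
n=2: (79,4)∘(79,4) = (79·79+390·4·4, 79·4+4·79) = (12481,632)

79 4
12481 632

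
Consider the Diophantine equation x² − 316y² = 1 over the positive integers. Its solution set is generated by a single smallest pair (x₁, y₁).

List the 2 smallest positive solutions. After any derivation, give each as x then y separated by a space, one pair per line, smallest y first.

[17; 1,3,2,8,2,3,1,34] for √316; ℓ=8 ⇒ convergent index 7
step 0: (17, 1)  from 17·(1,0) + (0,1)
step 1: (18, 1)  from 1·(17,1) + (1,0)
step 2: (71, 4)  from 3·(18,1) + (17,1)
step 3: (160, 9)  from 2·(71,4) + (18,1)
…
step 6: (9937, 559)  from 3·(2862,161) + (1351,76)
step 7: (12799, 720)  from 1·(9937,559) + (2862,161)
fundamental: x₁=12799, y₁=720  (since 163814401 − 316·518400 = 1)
k=2:  x_2 = 12799·12799+316·720·720 = 327628801,  y_2 = 12799·720+720·12799 = 18430560

12799 720
327628801 18430560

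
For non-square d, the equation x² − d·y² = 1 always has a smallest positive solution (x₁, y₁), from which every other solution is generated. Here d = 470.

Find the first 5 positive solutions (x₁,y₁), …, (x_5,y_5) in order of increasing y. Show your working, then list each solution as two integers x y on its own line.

1691 78
5718961 263796
19341524411 892157994
65413029839041 3017278071912
221226847574112251 10204433547048390

√470 = [21; 1,2,8,2,1,42, …], period ℓ=6 (even) → k=5
i=0: a=21 ⇒ p=21, q=1
i=1: a=1 ⇒ p=22, q=1
…
i=4: a=2 ⇒ p=1149, q=53
i=5: a=1 ⇒ p=1691, q=78
(x₁, y₁) = (1691, 78);  1691² − 470·78² = 1 ✓
n=2: (1691,78)∘(1691,78) = (1691·1691+470·78·78, 1691·78+78·1691) = (5718961,263796)
n=3: (5718961,263796)∘(1691,78) = (1691·5718961+470·78·263796, 1691·263796+78·5718961) = (19341524411,892157994)
n=4: (19341524411,892157994)∘(1691,78) = (1691·19341524411+470·78·892157994, 1691·892157994+78·19341524411) = (65413029839041,3017278071912)
n=5: (65413029839041,3017278071912)∘(1691,78) = (1691·65413029839041+470·78·3017278071912, 1691·3017278071912+78·65413029839041) = (221226847574112251,10204433547048390)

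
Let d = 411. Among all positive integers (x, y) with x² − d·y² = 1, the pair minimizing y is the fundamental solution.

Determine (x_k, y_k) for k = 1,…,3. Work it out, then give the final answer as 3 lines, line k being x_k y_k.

49730 2453
4946145799 243975380
491943661118810 24265791292347

[20; 3,1,1,1,19,1,1,1,3,40] for √411; ℓ=10 ⇒ convergent index 9
i=0: a=20 ⇒ p=20, q=1
i=1: a=3 ⇒ p=61, q=3
i=2: a=1 ⇒ p=81, q=4
i=3: a=1 ⇒ p=142, q=7
i=4: a=1 ⇒ p=223, q=11
…
i=6: a=1 ⇒ p=4602, q=227
i=7: a=1 ⇒ p=8981, q=443
i=8: a=1 ⇒ p=13583, q=670
i=9: a=3 ⇒ p=49730, q=2453
(x₁, y₁) = (49730, 2453);  49730² − 411·2453² = 1 ✓
(x_2, y_2) = (49730·49730 + 411·2453·2453, 49730·2453 + 2453·49730) = (4946145799, 243975380)
(x_3, y_3) = (49730·4946145799 + 411·2453·243975380, 49730·243975380 + 2453·4946145799) = (491943661118810, 24265791292347)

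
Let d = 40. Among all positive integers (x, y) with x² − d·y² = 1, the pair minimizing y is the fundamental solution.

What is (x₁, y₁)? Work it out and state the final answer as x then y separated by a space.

19 3

√40 = [6; 3,12, …], period ℓ=2 (even) → k=1
i=0: a=6 ⇒ p=6, q=1
i=1: a=3 ⇒ p=19, q=3
(x₁, y₁) = (19, 3);  19² − 40·3² = 1 ✓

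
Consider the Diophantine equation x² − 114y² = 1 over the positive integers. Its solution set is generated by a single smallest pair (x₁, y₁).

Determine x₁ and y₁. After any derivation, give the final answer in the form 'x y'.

1025 96

√114 → a₀=10, period (1,2,10,2,1,20); ℓ=6 even so k=5
i=0: a=10 ⇒ p=10, q=1
i=1: a=1 ⇒ p=11, q=1
i=2: a=2 ⇒ p=32, q=3
i=3: a=10 ⇒ p=331, q=31
i=4: a=2 ⇒ p=694, q=65
i=5: a=1 ⇒ p=1025, q=96
→ (1025, 96).  Check: 1025²=1050625, 114·96²=1050624, difference 1.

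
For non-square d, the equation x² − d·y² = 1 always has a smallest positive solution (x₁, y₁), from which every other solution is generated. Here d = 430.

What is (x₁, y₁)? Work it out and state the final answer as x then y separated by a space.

2862251 138030

√430 → a₀=20, period (1,2,1,3,1,…,2,1,40); ℓ=14 even so k=13
k=0  a_k=20  p_k/q_k = 20/1
k=1  a_k=1  p_k/q_k = 21/1
k=2  a_k=2  p_k/q_k = 62/3
k=3  a_k=1  p_k/q_k = 83/4
k=4  a_k=3  p_k/q_k = 311/15
k=5  a_k=1  p_k/q_k = 394/19
k=6  a_k=6  p_k/q_k = 2675/129
…
k=9  a_k=1  p_k/q_k = 155233/7486
k=10  a_k=3  p_k/q_k = 599138/28893
k=11  a_k=1  p_k/q_k = 754371/36379
k=12  a_k=2  p_k/q_k = 2107880/101651
k=13  a_k=1  p_k/q_k = 2862251/138030
→ (2862251, 138030).  Check: 2862251²=8192480787001, 430·138030²=8192480787000, difference 1.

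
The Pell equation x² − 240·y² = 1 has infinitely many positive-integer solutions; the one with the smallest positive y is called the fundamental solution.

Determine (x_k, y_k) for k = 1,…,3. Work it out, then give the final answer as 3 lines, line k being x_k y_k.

[15; 2,30] for √240; ℓ=2 ⇒ convergent index 1
i=0: a=15 ⇒ p=15, q=1
i=1: a=2 ⇒ p=31, q=2
(x₁, y₁) = (31, 2);  31² − 240·2² = 1 ✓
n=2: (31,2)∘(31,2) = (31·31+240·2·2, 31·2+2·31) = (1921,124)
n=3: (1921,124)∘(31,2) = (31·1921+240·2·124, 31·124+2·1921) = (119071,7686)

31 2
1921 124
119071 7686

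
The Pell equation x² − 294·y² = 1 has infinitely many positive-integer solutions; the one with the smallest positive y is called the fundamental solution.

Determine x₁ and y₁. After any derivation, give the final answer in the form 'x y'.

4801 280

√294 → a₀=17, period (6,1,4,1,6,34); ℓ=6 even so k=5
i=0: a=17 ⇒ p=17, q=1
…
i=3: a=4 ⇒ p=583, q=34
i=4: a=1 ⇒ p=703, q=41
i=5: a=6 ⇒ p=4801, q=280
(x₁, y₁) = (4801, 280);  4801² − 294·280² = 1 ✓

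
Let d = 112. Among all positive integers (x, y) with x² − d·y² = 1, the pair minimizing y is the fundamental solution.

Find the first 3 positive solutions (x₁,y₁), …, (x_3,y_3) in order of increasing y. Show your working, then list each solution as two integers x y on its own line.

[10; 1,1,2,1,1,20] for √112; ℓ=6 ⇒ convergent index 5
i=0: a=10 ⇒ p=10, q=1
i=1: a=1 ⇒ p=11, q=1
…
i=4: a=1 ⇒ p=74, q=7
i=5: a=1 ⇒ p=127, q=12
→ (127, 12).  Check: 127²=16129, 112·12²=16128, difference 1.
n=2: (127,12)∘(127,12) = (127·127+112·12·12, 127·12+12·127) = (32257,3048)
n=3: (32257,3048)∘(127,12) = (127·32257+112·12·3048, 127·3048+12·32257) = (8193151,774180)

127 12
32257 3048
8193151 774180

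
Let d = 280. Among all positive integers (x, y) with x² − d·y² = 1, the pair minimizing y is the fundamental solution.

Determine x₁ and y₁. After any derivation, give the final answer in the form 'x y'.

d=280: √d = [16; 1,2,1,2,1,32] (ℓ=6, even), read p_5/q_5
a_0=16:  p_0=16·1+0=16,  q_0=16·0+1=1
a_1=1:  p_1=1·16+1=17,  q_1=1·1+0=1
…
a_3=1:  p_3=1·50+17=67,  q_3=1·3+1=4
a_4=2:  p_4=2·67+50=184,  q_4=2·4+3=11
a_5=1:  p_5=1·184+67=251,  q_5=1·11+4=15
(x₁, y₁) = (251, 15);  251² − 280·15² = 1 ✓

251 15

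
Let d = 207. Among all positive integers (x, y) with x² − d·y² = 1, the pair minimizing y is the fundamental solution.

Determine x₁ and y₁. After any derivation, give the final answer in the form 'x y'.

1151 80

√207 → a₀=14, period (2,1,1,2,1,1,2,28); ℓ=8 even so k=7
step 0: (14, 1)  from 14·(1,0) + (0,1)
step 1: (29, 2)  from 2·(14,1) + (1,0)
…
step 5: (259, 18)  from 1·(187,13) + (72,5)
step 6: (446, 31)  from 1·(259,18) + (187,13)
step 7: (1151, 80)  from 2·(446,31) + (259,18)
→ (1151, 80).  Check: 1151²=1324801, 207·80²=1324800, difference 1.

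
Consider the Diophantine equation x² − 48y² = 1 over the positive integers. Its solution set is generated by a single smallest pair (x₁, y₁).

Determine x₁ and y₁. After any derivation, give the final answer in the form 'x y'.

√48 = [6; 1,12, …], period ℓ=2 (even) → k=1
step 0: (6, 1)  from 6·(1,0) + (0,1)
step 1: (7, 1)  from 1·(6,1) + (1,0)
fundamental: x₁=7, y₁=1  (since 49 − 48·1 = 1)

7 1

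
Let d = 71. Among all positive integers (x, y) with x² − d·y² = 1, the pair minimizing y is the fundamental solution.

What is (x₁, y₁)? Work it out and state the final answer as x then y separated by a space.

3480 413

√71 = [8; 2,2,1,7,1,2,2,16, …], period ℓ=8 (even) → k=7
step 0: (8, 1)  from 8·(1,0) + (0,1)
step 1: (17, 2)  from 2·(8,1) + (1,0)
step 2: (42, 5)  from 2·(17,2) + (8,1)
…
step 4: (455, 54)  from 7·(59,7) + (42,5)
step 5: (514, 61)  from 1·(455,54) + (59,7)
step 6: (1483, 176)  from 2·(514,61) + (455,54)
step 7: (3480, 413)  from 2·(1483,176) + (514,61)
(x₁, y₁) = (3480, 413);  3480² − 71·413² = 1 ✓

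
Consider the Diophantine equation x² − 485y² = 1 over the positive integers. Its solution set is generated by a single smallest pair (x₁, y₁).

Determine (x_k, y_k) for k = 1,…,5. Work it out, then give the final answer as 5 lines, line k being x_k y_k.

√485 = [22; 44, …], period ℓ=1 (odd) → k=1
i=0: a=22 ⇒ p=22, q=1
i=1: a=44 ⇒ p=969, q=44
→ (969, 44).  Check: 969²=938961, 485·44²=938960, difference 1.
k=2:  x_2 = 969·969+485·44·44 = 1877921,  y_2 = 969·44+44·969 = 85272
k=3:  x_3 = 969·1877921+485·44·85272 = 3639409929,  y_3 = 969·85272+44·1877921 = 165257092
k=4:  x_4 = 969·3639409929+485·44·165257092 = 7053174564481,  y_4 = 969·165257092+44·3639409929 = 320268159024
k=5:  x_5 = 969·7053174564481+485·44·320268159024 = 13669048666554249,  y_5 = 969·320268159024+44·7053174564481 = 620679526931420

969 44
1877921 85272
3639409929 165257092
7053174564481 320268159024
13669048666554249 620679526931420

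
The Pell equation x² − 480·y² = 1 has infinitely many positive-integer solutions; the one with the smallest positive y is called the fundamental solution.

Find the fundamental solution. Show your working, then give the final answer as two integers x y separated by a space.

241 11

[21; 1,9,1,42] for √480; ℓ=4 ⇒ convergent index 3
k=0  a_k=21  p_k/q_k = 21/1
…
k=2  a_k=9  p_k/q_k = 219/10
k=3  a_k=1  p_k/q_k = 241/11
→ (241, 11).  Check: 241²=58081, 480·11²=58080, difference 1.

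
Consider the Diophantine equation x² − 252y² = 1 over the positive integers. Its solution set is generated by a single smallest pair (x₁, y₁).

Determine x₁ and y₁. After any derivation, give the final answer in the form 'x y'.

√252 → a₀=15, period (1,6,1,30); ℓ=4 even so k=3
k=0  a_k=15  p_k/q_k = 15/1
k=1  a_k=1  p_k/q_k = 16/1
k=2  a_k=6  p_k/q_k = 111/7
k=3  a_k=1  p_k/q_k = 127/8
(x₁, y₁) = (127, 8);  127² − 252·8² = 1 ✓

127 8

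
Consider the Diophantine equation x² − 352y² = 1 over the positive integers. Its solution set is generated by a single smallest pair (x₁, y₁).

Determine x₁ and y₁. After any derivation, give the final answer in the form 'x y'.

77617 4137

[18; 1,3,5,9,5,3,1,36] for √352; ℓ=8 ⇒ convergent index 7
k=0  a_k=18  p_k/q_k = 18/1
k=1  a_k=1  p_k/q_k = 19/1
k=2  a_k=3  p_k/q_k = 75/4
…
k=4  a_k=9  p_k/q_k = 3621/193
…
k=6  a_k=3  p_k/q_k = 59118/3151
k=7  a_k=1  p_k/q_k = 77617/4137
(x₁, y₁) = (77617, 4137);  77617² − 352·4137² = 1 ✓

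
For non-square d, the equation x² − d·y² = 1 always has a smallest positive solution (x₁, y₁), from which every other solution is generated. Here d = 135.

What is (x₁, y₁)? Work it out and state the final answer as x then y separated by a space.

244 21

√135 = [11; 1,1,1,1,1,1,1,22, …], period ℓ=8 (even) → k=7
step 0: (11, 1)  from 11·(1,0) + (0,1)
step 1: (12, 1)  from 1·(11,1) + (1,0)
step 2: (23, 2)  from 1·(12,1) + (11,1)
step 3: (35, 3)  from 1·(23,2) + (12,1)
…
step 5: (93, 8)  from 1·(58,5) + (35,3)
step 6: (151, 13)  from 1·(93,8) + (58,5)
step 7: (244, 21)  from 1·(151,13) + (93,8)
fundamental: x₁=244, y₁=21  (since 59536 − 135·441 = 1)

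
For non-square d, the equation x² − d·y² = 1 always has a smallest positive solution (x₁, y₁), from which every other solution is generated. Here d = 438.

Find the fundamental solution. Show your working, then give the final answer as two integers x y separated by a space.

293 14

√438 = [20; 1,12,1,40, …], period ℓ=4 (even) → k=3
i=0: a=20 ⇒ p=20, q=1
…
i=2: a=12 ⇒ p=272, q=13
i=3: a=1 ⇒ p=293, q=14
→ (293, 14).  Check: 293²=85849, 438·14²=85848, difference 1.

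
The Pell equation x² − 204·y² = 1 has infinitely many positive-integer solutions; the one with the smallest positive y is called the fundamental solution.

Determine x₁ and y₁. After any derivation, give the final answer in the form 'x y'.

4999 350

[14; 3,1,1,6,1,1,3,28] for √204; ℓ=8 ⇒ convergent index 7
i=0: a=14 ⇒ p=14, q=1
i=1: a=3 ⇒ p=43, q=3
…
i=3: a=1 ⇒ p=100, q=7
i=4: a=6 ⇒ p=657, q=46
…
i=6: a=1 ⇒ p=1414, q=99
i=7: a=3 ⇒ p=4999, q=350
(x₁, y₁) = (4999, 350);  4999² − 204·350² = 1 ✓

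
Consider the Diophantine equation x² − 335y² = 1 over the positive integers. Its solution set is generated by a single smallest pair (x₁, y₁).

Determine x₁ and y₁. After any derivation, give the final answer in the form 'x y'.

604 33

d=335: √d = [18; 3,3,3,36] (ℓ=4, even), read p_3/q_3
step 0: (18, 1)  from 18·(1,0) + (0,1)
step 1: (55, 3)  from 3·(18,1) + (1,0)
step 2: (183, 10)  from 3·(55,3) + (18,1)
step 3: (604, 33)  from 3·(183,10) + (55,3)
fundamental: x₁=604, y₁=33  (since 364816 − 335·1089 = 1)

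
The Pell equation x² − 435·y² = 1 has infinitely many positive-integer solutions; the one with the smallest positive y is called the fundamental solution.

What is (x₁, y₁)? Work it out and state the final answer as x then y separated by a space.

√435 = [20; 1,5,1,40, …], period ℓ=4 (even) → k=3
i=0: a=20 ⇒ p=20, q=1
i=1: a=1 ⇒ p=21, q=1
i=2: a=5 ⇒ p=125, q=6
i=3: a=1 ⇒ p=146, q=7
→ (146, 7).  Check: 146²=21316, 435·7²=21315, difference 1.

146 7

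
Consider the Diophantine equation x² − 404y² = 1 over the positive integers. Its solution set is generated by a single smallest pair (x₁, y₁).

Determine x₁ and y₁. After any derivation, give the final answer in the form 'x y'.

√404 → a₀=20, period (10,40); ℓ=2 even so k=1
k=0  a_k=20  p_k/q_k = 20/1
k=1  a_k=10  p_k/q_k = 201/10
(x₁, y₁) = (201, 10);  201² − 404·10² = 1 ✓

201 10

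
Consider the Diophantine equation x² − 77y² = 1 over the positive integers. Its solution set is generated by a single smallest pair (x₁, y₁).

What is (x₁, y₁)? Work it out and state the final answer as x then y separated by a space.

351 40

[8; 1,3,2,3,1,16] for √77; ℓ=6 ⇒ convergent index 5
step 0: (8, 1)  from 8·(1,0) + (0,1)
step 1: (9, 1)  from 1·(8,1) + (1,0)
…
step 4: (272, 31)  from 3·(79,9) + (35,4)
step 5: (351, 40)  from 1·(272,31) + (79,9)
fundamental: x₁=351, y₁=40  (since 123201 − 77·1600 = 1)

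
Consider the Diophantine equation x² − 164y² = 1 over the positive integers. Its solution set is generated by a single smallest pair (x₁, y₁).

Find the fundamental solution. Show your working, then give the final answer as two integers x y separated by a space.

[12; 1,4,6,4,1,24] for √164; ℓ=6 ⇒ convergent index 5
step 0: (12, 1)  from 12·(1,0) + (0,1)
…
step 3: (397, 31)  from 6·(64,5) + (13,1)
step 4: (1652, 129)  from 4·(397,31) + (64,5)
step 5: (2049, 160)  from 1·(1652,129) + (397,31)
(x₁, y₁) = (2049, 160);  2049² − 164·160² = 1 ✓

2049 160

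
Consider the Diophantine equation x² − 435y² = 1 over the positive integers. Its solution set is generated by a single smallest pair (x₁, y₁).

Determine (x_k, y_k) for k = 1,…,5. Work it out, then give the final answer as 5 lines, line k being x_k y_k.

146 7
42631 2044
12448106 596841
3634804321 174275528
1061350413626 50887857335

√435 → a₀=20, period (1,5,1,40); ℓ=4 even so k=3
k=0  a_k=20  p_k/q_k = 20/1
…
k=2  a_k=5  p_k/q_k = 125/6
k=3  a_k=1  p_k/q_k = 146/7
(x₁, y₁) = (146, 7);  146² − 435·7² = 1 ✓
k=2:  x_2 = 146·146+435·7·7 = 42631,  y_2 = 146·7+7·146 = 2044
k=3:  x_3 = 146·42631+435·7·2044 = 12448106,  y_3 = 146·2044+7·42631 = 596841
k=4:  x_4 = 146·12448106+435·7·596841 = 3634804321,  y_4 = 146·596841+7·12448106 = 174275528
k=5:  x_5 = 146·3634804321+435·7·174275528 = 1061350413626,  y_5 = 146·174275528+7·3634804321 = 50887857335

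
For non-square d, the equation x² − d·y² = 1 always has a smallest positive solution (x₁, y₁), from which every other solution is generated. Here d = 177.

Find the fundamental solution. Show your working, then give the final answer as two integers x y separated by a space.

62423 4692

[13; 3,3,2,8,2,3,3,26] for √177; ℓ=8 ⇒ convergent index 7
k=0  a_k=13  p_k/q_k = 13/1
k=1  a_k=3  p_k/q_k = 40/3
k=2  a_k=3  p_k/q_k = 133/10
k=3  a_k=2  p_k/q_k = 306/23
k=4  a_k=8  p_k/q_k = 2581/194
…
k=6  a_k=3  p_k/q_k = 18985/1427
k=7  a_k=3  p_k/q_k = 62423/4692
fundamental: x₁=62423, y₁=4692  (since 3896630929 − 177·22014864 = 1)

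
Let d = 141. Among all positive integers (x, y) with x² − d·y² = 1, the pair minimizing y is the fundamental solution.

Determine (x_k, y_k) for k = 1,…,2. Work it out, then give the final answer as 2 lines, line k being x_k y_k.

d=141: √d = [11; 1,6,1,22] (ℓ=4, even), read p_3/q_3
step 0: (11, 1)  from 11·(1,0) + (0,1)
step 1: (12, 1)  from 1·(11,1) + (1,0)
step 2: (83, 7)  from 6·(12,1) + (11,1)
step 3: (95, 8)  from 1·(83,7) + (12,1)
fundamental: x₁=95, y₁=8  (since 9025 − 141·64 = 1)
k=2:  x_2 = 95·95+141·8·8 = 18049,  y_2 = 95·8+8·95 = 1520

95 8
18049 1520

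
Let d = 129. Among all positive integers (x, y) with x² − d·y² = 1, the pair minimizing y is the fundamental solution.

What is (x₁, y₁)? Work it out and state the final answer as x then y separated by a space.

√129 → a₀=11, period (2,1,3,1,6,1,3,1,2,22); ℓ=10 even so k=9
k=0  a_k=11  p_k/q_k = 11/1
k=1  a_k=2  p_k/q_k = 23/2
…
k=3  a_k=3  p_k/q_k = 125/11
k=4  a_k=1  p_k/q_k = 159/14
k=5  a_k=6  p_k/q_k = 1079/95
k=6  a_k=1  p_k/q_k = 1238/109
k=7  a_k=3  p_k/q_k = 4793/422
k=8  a_k=1  p_k/q_k = 6031/531
k=9  a_k=2  p_k/q_k = 16855/1484
→ (16855, 1484).  Check: 16855²=284091025, 129·1484²=284091024, difference 1.

16855 1484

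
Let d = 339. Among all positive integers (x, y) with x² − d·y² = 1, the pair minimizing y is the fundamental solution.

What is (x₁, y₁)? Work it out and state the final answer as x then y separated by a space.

97970 5321

[18; 2,2,2,1,17,1,2,2,2,36] for √339; ℓ=10 ⇒ convergent index 9
i=0: a=18 ⇒ p=18, q=1
…
i=5: a=17 ⇒ p=5542, q=301
i=6: a=1 ⇒ p=5855, q=318
i=7: a=2 ⇒ p=17252, q=937
i=8: a=2 ⇒ p=40359, q=2192
i=9: a=2 ⇒ p=97970, q=5321
fundamental: x₁=97970, y₁=5321  (since 9598120900 − 339·28313041 = 1)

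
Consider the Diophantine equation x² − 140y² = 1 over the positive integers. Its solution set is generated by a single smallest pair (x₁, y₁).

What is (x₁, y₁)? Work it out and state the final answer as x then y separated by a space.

[11; 1,4,1,22] for √140; ℓ=4 ⇒ convergent index 3
i=0: a=11 ⇒ p=11, q=1
…
i=2: a=4 ⇒ p=59, q=5
i=3: a=1 ⇒ p=71, q=6
fundamental: x₁=71, y₁=6  (since 5041 − 140·36 = 1)

71 6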